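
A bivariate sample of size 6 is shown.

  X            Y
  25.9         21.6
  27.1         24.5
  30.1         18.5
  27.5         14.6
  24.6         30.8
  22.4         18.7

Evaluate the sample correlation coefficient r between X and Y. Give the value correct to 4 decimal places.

n = 6, ΣX = 157.6, ΣY = 128.7, ΣX² = 4174.4, ΣY² = 2920.55, ΣXY = 3358.3
nΣXY − ΣXΣY = 20149.8 − 20283.12 = -133.32
nΣX² − (ΣX)² = 25046.4 − 24837.76 = 208.64; nΣY² − (ΣY)² = 17523.3 − 16563.69 = 959.61
r = -133.32 / √(208.64 × 959.61) = -133.32 / 447.4517 ≈ -0.2980

-0.2980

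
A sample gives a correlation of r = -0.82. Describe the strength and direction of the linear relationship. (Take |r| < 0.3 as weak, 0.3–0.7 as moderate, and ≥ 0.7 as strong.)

strong negative

r = -0.82 < 0 so the relationship is negative.
|r| = 0.82, which falls in the strong range.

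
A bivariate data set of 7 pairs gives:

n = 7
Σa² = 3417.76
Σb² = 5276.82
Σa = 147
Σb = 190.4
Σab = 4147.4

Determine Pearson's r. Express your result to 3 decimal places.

0.828

r = (nΣab − ΣaΣb) / √[(nΣa² − (Σa)²)(nΣb² − (Σb)²)]
Numerator: 7×4147.4 − 147×190.4 = 1043
Denominator: √[(23924.32 − 21609)(36937.74 − 36252.16)] = √[2315.32 × 685.58] = 1259.8957
r = 1043 / 1259.8957 ≈ 0.828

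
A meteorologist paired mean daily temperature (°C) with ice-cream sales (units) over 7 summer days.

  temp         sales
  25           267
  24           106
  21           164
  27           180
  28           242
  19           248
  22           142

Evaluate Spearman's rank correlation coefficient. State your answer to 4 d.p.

Rank temp: 5, 4, 2, 6, 7, 1, 3
Rank sales: 7, 1, 3, 4, 5, 6, 2
d = rank(temp) − rank(sales): -2, 3, -1, 2, 2, -5, 1; Σd² = 48
ρ = 1 − 6Σd² / [n(n²−1)] = 1 − 6×48 / (7×48) = 1 − 288/336 ≈ 0.1429

0.1429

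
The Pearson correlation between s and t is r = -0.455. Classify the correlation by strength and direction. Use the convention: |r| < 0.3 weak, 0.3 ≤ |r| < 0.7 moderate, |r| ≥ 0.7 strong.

r = -0.455 < 0 so the relationship is negative.
|r| = 0.455, which falls in the moderate range.

moderate negative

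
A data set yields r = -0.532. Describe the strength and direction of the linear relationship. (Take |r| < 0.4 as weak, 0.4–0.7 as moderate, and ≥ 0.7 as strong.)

moderate negative

r = -0.532 < 0 so the relationship is negative.
|r| = 0.532, which falls in the moderate range.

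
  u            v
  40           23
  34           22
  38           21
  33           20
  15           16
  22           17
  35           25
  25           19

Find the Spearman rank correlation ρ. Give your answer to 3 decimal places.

Rank u: 8, 5, 7, 4, 1, 2, 6, 3
Rank v: 7, 6, 5, 4, 1, 2, 8, 3
d = rank(u) − rank(v): 1, -1, 2, 0, 0, 0, -2, 0; Σd² = 10
ρ = 1 − 6Σd² / [n(n²−1)] = 1 − 6×10 / (8×63) = 1 − 60/504 ≈ 0.881

0.881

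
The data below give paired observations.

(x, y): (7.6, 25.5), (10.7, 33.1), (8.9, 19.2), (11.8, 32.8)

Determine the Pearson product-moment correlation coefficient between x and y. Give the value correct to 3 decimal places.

n = 4, Σx = 39, Σy = 110.6, Σx² = 390.7, Σy² = 3190.34, Σxy = 1105.89
nΣxy − ΣxΣy = 4423.56 − 4313.4 = 110.16
nΣx² − (Σx)² = 1562.8 − 1521 = 41.8; nΣy² − (Σy)² = 12761.36 − 12232.36 = 529
r = 110.16 / √(41.8 × 529) = 110.16 / 148.7017 ≈ 0.741

0.741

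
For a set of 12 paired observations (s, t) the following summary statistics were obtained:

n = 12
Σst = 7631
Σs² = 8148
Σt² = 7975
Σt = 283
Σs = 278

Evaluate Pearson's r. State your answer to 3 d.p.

0.721

r = (nΣst − ΣsΣt) / √[(nΣs² − (Σs)²)(nΣt² − (Σt)²)]
Numerator: 12×7631 − 278×283 = 12898
Denominator: √[(97776 − 77284)(95700 − 80089)] = √[20492 × 15611] = 17885.7656
r = 12898 / 17885.7656 ≈ 0.721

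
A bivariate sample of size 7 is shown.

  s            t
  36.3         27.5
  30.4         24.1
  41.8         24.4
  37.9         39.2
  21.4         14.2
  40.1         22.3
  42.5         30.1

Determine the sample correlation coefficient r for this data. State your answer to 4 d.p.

n = 7, Σs = 250.4, Σt = 181.8, Σs² = 9297.72, Σt² = 5074, Σst = 6713.85
nΣst − ΣsΣt = 46996.95 − 45522.72 = 1474.23
nΣs² − (Σs)² = 65084.04 − 62700.16 = 2383.88; nΣt² − (Σt)² = 35518 − 33051.24 = 2466.76
r = 1474.23 / √(2383.88 × 2466.76) = 1474.23 / 2424.9659 ≈ 0.6079

0.6079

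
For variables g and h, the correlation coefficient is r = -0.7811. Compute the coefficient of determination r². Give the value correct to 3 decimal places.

0.610

r² = (-0.7811)² = 0.610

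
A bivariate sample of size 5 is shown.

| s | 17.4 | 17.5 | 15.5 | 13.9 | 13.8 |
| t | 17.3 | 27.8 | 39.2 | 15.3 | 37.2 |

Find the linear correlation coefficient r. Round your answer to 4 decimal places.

-0.1976

n = 5, Σs = 78.1, Σt = 136.8, Σs² = 1232.91, Σt² = 4226.7, Σst = 2121.15
nΣst − ΣsΣt = 10605.75 − 10684.08 = -78.33
nΣs² − (Σs)² = 6164.55 − 6099.61 = 64.94; nΣt² − (Σt)² = 21133.5 − 18714.24 = 2419.26
r = -78.33 / √(64.94 × 2419.26) = -78.33 / 396.3669 ≈ -0.1976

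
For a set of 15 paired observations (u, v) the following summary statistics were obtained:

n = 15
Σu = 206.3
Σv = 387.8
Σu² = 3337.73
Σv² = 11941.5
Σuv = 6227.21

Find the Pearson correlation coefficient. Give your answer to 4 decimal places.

0.9128

r = (nΣuv − ΣuΣv) / √[(nΣu² − (Σu)²)(nΣv² − (Σv)²)]
Numerator: 15×6227.21 − 206.3×387.8 = 13405.01
Denominator: √[(50065.95 − 42559.69)(179122.5 − 150388.84)] = √[7506.26 × 28733.66] = 14686.1269
r = 13405.01 / 14686.1269 ≈ 0.9128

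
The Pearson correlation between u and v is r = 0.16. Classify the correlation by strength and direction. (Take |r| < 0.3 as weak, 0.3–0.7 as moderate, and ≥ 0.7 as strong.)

r = 0.16 > 0 so the relationship is positive.
|r| = 0.16, which falls in the weak range.

weak positive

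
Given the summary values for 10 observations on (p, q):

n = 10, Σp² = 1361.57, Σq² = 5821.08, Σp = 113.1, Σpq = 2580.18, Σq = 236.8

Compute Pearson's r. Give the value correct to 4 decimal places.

r = (nΣpq − ΣpΣq) / √[(nΣp² − (Σp)²)(nΣq² − (Σq)²)]
Numerator: 10×2580.18 − 113.1×236.8 = -980.28
Denominator: √[(13615.7 − 12791.61)(58210.8 − 56074.24)] = √[824.09 × 2136.56] = 1326.9204
r = -980.28 / 1326.9204 ≈ -0.7388

-0.7388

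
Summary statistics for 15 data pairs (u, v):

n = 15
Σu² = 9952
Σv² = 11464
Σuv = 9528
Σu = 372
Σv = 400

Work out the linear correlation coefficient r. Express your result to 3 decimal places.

-0.515

r = (nΣuv − ΣuΣv) / √[(nΣu² − (Σu)²)(nΣv² − (Σv)²)]
Numerator: 15×9528 − 372×400 = -5880
Denominator: √[(149280 − 138384)(171960 − 160000)] = √[10896 × 11960] = 11415.6104
r = -5880 / 11415.6104 ≈ -0.515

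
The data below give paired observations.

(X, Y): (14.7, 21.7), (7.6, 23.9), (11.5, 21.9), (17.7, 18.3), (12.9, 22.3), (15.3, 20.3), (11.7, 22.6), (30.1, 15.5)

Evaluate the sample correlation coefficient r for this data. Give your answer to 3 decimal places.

n = 8, ΣX = 121.5, ΣY = 166.5, ΣX² = 2162.79, ΣY² = 3516.99, ΣXY = 2405.62
nΣXY − ΣXΣY = 19244.96 − 20229.75 = -984.79
nΣX² − (ΣX)² = 17302.32 − 14762.25 = 2540.07; nΣY² − (ΣY)² = 28135.92 − 27722.25 = 413.67
r = -984.79 / √(2540.07 × 413.67) = -984.79 / 1025.0613 ≈ -0.961

-0.961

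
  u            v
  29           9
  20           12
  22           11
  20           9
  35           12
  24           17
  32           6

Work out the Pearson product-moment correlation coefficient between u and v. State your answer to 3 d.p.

-0.266

n = 7, Σu = 182, Σv = 76, Σu² = 4950, Σv² = 896, Σuv = 1943
nΣuv − ΣuΣv = 13601 − 13832 = -231
nΣu² − (Σu)² = 34650 − 33124 = 1526; nΣv² − (Σv)² = 6272 − 5776 = 496
r = -231 / √(1526 × 496) = -231 / 869.9977 ≈ -0.266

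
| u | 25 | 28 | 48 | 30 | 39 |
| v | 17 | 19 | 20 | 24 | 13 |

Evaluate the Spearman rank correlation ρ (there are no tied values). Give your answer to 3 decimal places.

0.200

Rank u: 1, 2, 5, 3, 4
Rank v: 2, 3, 4, 5, 1
d = rank(u) − rank(v): -1, -1, 1, -2, 3; Σd² = 16
ρ = 1 − 6Σd² / [n(n²−1)] = 1 − 6×16 / (5×24) = 1 − 96/120 ≈ 0.200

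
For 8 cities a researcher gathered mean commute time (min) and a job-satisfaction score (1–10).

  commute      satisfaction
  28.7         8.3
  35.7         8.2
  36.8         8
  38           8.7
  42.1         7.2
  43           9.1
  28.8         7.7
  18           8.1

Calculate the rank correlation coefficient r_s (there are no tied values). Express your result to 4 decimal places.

0.1905

Rank commute: 2, 4, 5, 6, 7, 8, 3, 1
Rank satisfaction: 6, 5, 3, 7, 1, 8, 2, 4
d = rank(commute) − rank(satisfaction): -4, -1, 2, -1, 6, 0, 1, -3; Σd² = 68
ρ = 1 − 6Σd² / [n(n²−1)] = 1 − 6×68 / (8×63) = 1 − 408/504 ≈ 0.1905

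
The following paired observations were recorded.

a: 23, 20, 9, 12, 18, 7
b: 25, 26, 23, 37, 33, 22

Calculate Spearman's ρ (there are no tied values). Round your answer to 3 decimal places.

0.429

Rank a: 6, 5, 2, 3, 4, 1
Rank b: 3, 4, 2, 6, 5, 1
d = rank(a) − rank(b): 3, 1, 0, -3, -1, 0; Σd² = 20
ρ = 1 − 6Σd² / [n(n²−1)] = 1 − 6×20 / (6×35) = 1 − 120/210 ≈ 0.429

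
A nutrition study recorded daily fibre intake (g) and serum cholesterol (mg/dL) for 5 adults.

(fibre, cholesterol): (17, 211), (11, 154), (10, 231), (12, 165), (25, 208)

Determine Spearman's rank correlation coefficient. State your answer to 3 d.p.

Rank fibre: 4, 2, 1, 3, 5
Rank cholesterol: 4, 1, 5, 2, 3
d = rank(fibre) − rank(cholesterol): 0, 1, -4, 1, 2; Σd² = 22
ρ = 1 − 6Σd² / [n(n²−1)] = 1 − 6×22 / (5×24) = 1 − 132/120 ≈ -0.100

-0.100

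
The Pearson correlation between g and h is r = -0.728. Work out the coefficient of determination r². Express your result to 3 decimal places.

0.530

r² = (-0.728)² = 0.530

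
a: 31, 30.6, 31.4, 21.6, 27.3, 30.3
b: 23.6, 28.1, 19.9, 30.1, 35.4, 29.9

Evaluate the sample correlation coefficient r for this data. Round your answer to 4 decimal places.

-0.5274

n = 6, Σa = 172.2, Σb = 167, Σa² = 5013.26, Σb² = 4795.76, Σab = 4738.87
nΣab − ΣaΣb = 28433.22 − 28757.4 = -324.18
nΣa² − (Σa)² = 30079.56 − 29652.84 = 426.72; nΣb² − (Σb)² = 28774.56 − 27889 = 885.56
r = -324.18 / √(426.72 × 885.56) = -324.18 / 614.7245 ≈ -0.5274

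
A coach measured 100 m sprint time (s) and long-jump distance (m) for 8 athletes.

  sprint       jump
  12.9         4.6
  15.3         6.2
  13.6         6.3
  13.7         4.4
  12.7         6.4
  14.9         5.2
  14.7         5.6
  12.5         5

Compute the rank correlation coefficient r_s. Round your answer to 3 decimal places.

Rank sprint: 3, 8, 4, 5, 2, 7, 6, 1
Rank jump: 2, 6, 7, 1, 8, 4, 5, 3
d = rank(sprint) − rank(jump): 1, 2, -3, 4, -6, 3, 1, -2; Σd² = 80
ρ = 1 − 6Σd² / [n(n²−1)] = 1 − 6×80 / (8×63) = 1 − 480/504 ≈ 0.048

0.048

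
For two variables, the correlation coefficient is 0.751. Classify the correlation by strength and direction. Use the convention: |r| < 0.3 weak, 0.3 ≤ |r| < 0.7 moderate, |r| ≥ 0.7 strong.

strong positive

r = 0.751 > 0 so the relationship is positive.
|r| = 0.751, which falls in the strong range.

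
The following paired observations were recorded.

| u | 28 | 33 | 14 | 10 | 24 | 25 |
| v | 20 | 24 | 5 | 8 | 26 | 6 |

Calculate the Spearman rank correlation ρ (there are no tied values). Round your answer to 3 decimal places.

0.429

Rank u: 5, 6, 2, 1, 3, 4
Rank v: 4, 5, 1, 3, 6, 2
d = rank(u) − rank(v): 1, 1, 1, -2, -3, 2; Σd² = 20
ρ = 1 − 6Σd² / [n(n²−1)] = 1 − 6×20 / (6×35) = 1 − 120/210 ≈ 0.429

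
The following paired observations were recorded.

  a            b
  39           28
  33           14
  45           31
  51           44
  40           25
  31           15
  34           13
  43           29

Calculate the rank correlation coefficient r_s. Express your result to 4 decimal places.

Rank a: 4, 2, 7, 8, 5, 1, 3, 6
Rank b: 5, 2, 7, 8, 4, 3, 1, 6
d = rank(a) − rank(b): -1, 0, 0, 0, 1, -2, 2, 0; Σd² = 10
ρ = 1 − 6Σd² / [n(n²−1)] = 1 − 6×10 / (8×63) = 1 − 60/504 ≈ 0.8810

0.8810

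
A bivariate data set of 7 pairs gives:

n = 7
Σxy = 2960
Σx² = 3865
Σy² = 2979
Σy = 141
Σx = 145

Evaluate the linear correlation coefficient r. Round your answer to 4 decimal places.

0.1136

r = (nΣxy − ΣxΣy) / √[(nΣx² − (Σx)²)(nΣy² − (Σy)²)]
Numerator: 7×2960 − 145×141 = 275
Denominator: √[(27055 − 21025)(20853 − 19881)] = √[6030 × 972] = 2420.9833
r = 275 / 2420.9833 ≈ 0.1136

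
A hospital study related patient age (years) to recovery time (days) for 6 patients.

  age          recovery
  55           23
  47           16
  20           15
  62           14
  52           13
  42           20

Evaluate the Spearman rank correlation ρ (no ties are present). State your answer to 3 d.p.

-0.143

Rank age: 5, 3, 1, 6, 4, 2
Rank recovery: 6, 4, 3, 2, 1, 5
d = rank(age) − rank(recovery): -1, -1, -2, 4, 3, -3; Σd² = 40
ρ = 1 − 6Σd² / [n(n²−1)] = 1 − 6×40 / (6×35) = 1 − 240/210 ≈ -0.143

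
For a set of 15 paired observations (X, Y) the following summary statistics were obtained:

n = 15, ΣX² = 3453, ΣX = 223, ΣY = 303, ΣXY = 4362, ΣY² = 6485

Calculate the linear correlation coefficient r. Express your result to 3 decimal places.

-0.637

r = (nΣXY − ΣXΣY) / √[(nΣX² − (ΣX)²)(nΣY² − (ΣY)²)]
Numerator: 15×4362 − 223×303 = -2139
Denominator: √[(51795 − 49729)(97275 − 91809)] = √[2066 × 5466] = 3360.4696
r = -2139 / 3360.4696 ≈ -0.637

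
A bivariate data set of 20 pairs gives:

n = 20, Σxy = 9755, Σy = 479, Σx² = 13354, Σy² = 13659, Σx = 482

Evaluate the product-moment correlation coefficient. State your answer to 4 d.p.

r = (nΣxy − ΣxΣy) / √[(nΣx² − (Σx)²)(nΣy² − (Σy)²)]
Numerator: 20×9755 − 482×479 = -35778
Denominator: √[(267080 − 232324)(273180 − 229441)] = √[34756 × 43739] = 38989.6484
r = -35778 / 38989.6484 ≈ -0.9176

-0.9176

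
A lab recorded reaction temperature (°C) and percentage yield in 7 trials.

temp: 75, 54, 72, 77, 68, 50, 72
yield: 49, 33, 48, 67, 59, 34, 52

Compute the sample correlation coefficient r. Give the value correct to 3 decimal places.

0.845

n = 7, Σx = 468, Σy = 342, Σx² = 31962, Σy² = 17624, Σxy = 23528
nΣxy − ΣxΣy = 164696 − 160056 = 4640
nΣx² − (Σx)² = 223734 − 219024 = 4710; nΣy² − (Σy)² = 123368 − 116964 = 6404
r = 4640 / √(4710 × 6404) = 4640 / 5492.0706 ≈ 0.845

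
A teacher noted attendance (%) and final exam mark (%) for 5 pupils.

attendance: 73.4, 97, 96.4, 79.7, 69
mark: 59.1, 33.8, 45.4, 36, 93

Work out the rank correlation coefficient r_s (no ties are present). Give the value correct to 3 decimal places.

Rank attendance: 2, 5, 4, 3, 1
Rank mark: 4, 1, 3, 2, 5
d = rank(attendance) − rank(mark): -2, 4, 1, 1, -4; Σd² = 38
ρ = 1 − 6Σd² / [n(n²−1)] = 1 − 6×38 / (5×24) = 1 − 228/120 ≈ -0.900

-0.900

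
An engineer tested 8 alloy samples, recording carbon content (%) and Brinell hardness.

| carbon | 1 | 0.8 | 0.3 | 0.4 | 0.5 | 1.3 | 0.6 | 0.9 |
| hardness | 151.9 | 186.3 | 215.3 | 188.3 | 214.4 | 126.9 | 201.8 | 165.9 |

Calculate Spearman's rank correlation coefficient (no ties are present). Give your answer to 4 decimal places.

-0.9286

Rank carbon: 7, 5, 1, 2, 3, 8, 4, 6
Rank hardness: 2, 4, 8, 5, 7, 1, 6, 3
d = rank(carbon) − rank(hardness): 5, 1, -7, -3, -4, 7, -2, 3; Σd² = 162
ρ = 1 − 6Σd² / [n(n²−1)] = 1 − 6×162 / (8×63) = 1 − 972/504 ≈ -0.9286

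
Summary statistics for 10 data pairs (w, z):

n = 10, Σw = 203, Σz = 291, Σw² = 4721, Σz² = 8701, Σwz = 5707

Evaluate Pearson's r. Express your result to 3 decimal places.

r = (nΣwz − ΣwΣz) / √[(nΣw² − (Σw)²)(nΣz² − (Σz)²)]
Numerator: 10×5707 − 203×291 = -2003
Denominator: √[(47210 − 41209)(87010 − 84681)] = √[6001 × 2329] = 3738.4929
r = -2003 / 3738.4929 ≈ -0.536

-0.536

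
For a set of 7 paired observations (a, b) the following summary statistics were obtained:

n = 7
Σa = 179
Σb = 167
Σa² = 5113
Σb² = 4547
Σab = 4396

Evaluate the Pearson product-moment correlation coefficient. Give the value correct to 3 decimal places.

r = (nΣab − ΣaΣb) / √[(nΣa² − (Σa)²)(nΣb² − (Σb)²)]
Numerator: 7×4396 − 179×167 = 879
Denominator: √[(35791 − 32041)(31829 − 27889)] = √[3750 × 3940] = 3843.8262
r = 879 / 3843.8262 ≈ 0.229

0.229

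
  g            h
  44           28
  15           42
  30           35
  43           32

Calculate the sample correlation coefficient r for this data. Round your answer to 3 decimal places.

-0.967

n = 4, Σg = 132, Σh = 137, Σg² = 4910, Σh² = 4797, Σgh = 4288
nΣgh − ΣgΣh = 17152 − 18084 = -932
nΣg² − (Σg)² = 19640 − 17424 = 2216; nΣh² − (Σh)² = 19188 − 18769 = 419
r = -932 / √(2216 × 419) = -932 / 963.5891 ≈ -0.967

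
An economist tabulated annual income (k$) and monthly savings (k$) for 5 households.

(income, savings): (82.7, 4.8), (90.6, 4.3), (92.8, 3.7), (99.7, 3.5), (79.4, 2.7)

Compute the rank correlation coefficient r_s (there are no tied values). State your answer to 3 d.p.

Rank income: 2, 3, 4, 5, 1
Rank savings: 5, 4, 3, 2, 1
d = rank(income) − rank(savings): -3, -1, 1, 3, 0; Σd² = 20
ρ = 1 − 6Σd² / [n(n²−1)] = 1 − 6×20 / (5×24) = 1 − 120/120 ≈ 0.000

0.000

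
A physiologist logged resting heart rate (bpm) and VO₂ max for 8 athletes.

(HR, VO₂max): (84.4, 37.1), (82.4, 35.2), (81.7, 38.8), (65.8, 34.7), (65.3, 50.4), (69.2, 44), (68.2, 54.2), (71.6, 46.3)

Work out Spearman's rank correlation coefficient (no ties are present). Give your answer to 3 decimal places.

Rank HR: 8, 7, 6, 2, 1, 4, 3, 5
Rank VO₂max: 3, 2, 4, 1, 7, 5, 8, 6
d = rank(HR) − rank(VO₂max): 5, 5, 2, 1, -6, -1, -5, -1; Σd² = 118
ρ = 1 − 6Σd² / [n(n²−1)] = 1 − 6×118 / (8×63) = 1 − 708/504 ≈ -0.405

-0.405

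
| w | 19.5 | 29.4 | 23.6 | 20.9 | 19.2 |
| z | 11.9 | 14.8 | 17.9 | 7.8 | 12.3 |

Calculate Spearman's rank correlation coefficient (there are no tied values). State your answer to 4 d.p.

Rank w: 2, 5, 4, 3, 1
Rank z: 2, 4, 5, 1, 3
d = rank(w) − rank(z): 0, 1, -1, 2, -2; Σd² = 10
ρ = 1 − 6Σd² / [n(n²−1)] = 1 − 6×10 / (5×24) = 1 − 60/120 ≈ 0.5000

0.5000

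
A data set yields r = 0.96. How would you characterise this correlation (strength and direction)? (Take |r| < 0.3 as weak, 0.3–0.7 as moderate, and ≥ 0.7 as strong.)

strong positive

r = 0.96 > 0 so the relationship is positive.
|r| = 0.96, which falls in the strong range.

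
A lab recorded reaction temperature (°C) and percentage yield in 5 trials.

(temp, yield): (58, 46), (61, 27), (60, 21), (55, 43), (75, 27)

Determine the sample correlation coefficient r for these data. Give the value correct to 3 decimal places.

n = 5, Σx = 309, Σy = 164, Σx² = 19335, Σy² = 5864, Σxy = 9965
nΣxy − ΣxΣy = 49825 − 50676 = -851
nΣx² − (Σx)² = 96675 − 95481 = 1194; nΣy² − (Σy)² = 29320 − 26896 = 2424
r = -851 / √(1194 × 2424) = -851 / 1701.2513 ≈ -0.500

-0.500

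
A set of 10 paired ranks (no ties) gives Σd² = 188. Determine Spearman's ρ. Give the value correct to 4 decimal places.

-0.1394

ρ = 1 − 6Σd² / [n(n²−1)] = 1 − 6×188 / (10×99)
  = 1 − 1128/990 = 1 − 1.13939 ≈ -0.1394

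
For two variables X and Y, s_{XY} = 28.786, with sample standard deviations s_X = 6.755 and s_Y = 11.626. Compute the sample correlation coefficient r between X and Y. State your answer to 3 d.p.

r = Cov(X,Y) / (s_X · s_Y) = 28.786 / (6.755 × 11.626)
  = 28.786 / 78.5336 ≈ 0.367

0.367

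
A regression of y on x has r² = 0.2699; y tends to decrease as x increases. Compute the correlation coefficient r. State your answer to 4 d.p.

|r| = √0.2699 = 0.5195
The association is negative, so r = −0.5195.

-0.5195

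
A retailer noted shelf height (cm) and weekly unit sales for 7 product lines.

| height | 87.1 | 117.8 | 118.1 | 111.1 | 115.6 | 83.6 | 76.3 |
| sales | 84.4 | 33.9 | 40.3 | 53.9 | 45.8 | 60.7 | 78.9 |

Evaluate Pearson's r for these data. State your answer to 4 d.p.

n = 7, Σx = 709.6, Σy = 397.9, Σx² = 73928.08, Σy² = 24809.21, Σxy = 38481.45
nΣxy − ΣxΣy = 269370.15 − 282349.84 = -12979.69
nΣx² − (Σx)² = 517496.56 − 503532.16 = 13964.4; nΣy² − (Σy)² = 173664.47 − 158324.41 = 15340.06
r = -12979.69 / √(13964.4 × 15340.06) = -12979.69 / 14636.0765 ≈ -0.8868

-0.8868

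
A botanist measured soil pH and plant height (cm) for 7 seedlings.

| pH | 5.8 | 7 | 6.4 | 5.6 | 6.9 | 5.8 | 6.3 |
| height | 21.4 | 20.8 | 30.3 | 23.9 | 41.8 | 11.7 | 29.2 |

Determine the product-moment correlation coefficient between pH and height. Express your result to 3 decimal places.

n = 7, Σx = 43.8, Σy = 179.1, Σx² = 275.9, Σy² = 5116.67, Σxy = 1137.72
nΣxy − ΣxΣy = 7964.04 − 7844.58 = 119.46
nΣx² − (Σx)² = 1931.3 − 1918.44 = 12.86; nΣy² − (Σy)² = 35816.69 − 32076.81 = 3739.88
r = 119.46 / √(12.86 × 3739.88) = 119.46 / 219.3054 ≈ 0.545

0.545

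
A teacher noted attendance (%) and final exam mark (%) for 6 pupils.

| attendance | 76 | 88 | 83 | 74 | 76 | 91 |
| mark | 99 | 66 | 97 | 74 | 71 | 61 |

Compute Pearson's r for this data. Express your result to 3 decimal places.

-0.451

n = 6, Σx = 488, Σy = 468, Σx² = 39942, Σy² = 37804, Σxy = 37806
nΣxy − ΣxΣy = 226836 − 228384 = -1548
nΣx² − (Σx)² = 239652 − 238144 = 1508; nΣy² − (Σy)² = 226824 − 219024 = 7800
r = -1548 / √(1508 × 7800) = -1548 / 3429.6355 ≈ -0.451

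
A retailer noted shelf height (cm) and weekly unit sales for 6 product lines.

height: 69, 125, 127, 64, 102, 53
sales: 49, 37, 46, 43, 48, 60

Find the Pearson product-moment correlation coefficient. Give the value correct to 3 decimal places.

-0.644

n = 6, Σx = 540, Σy = 283, Σx² = 53824, Σy² = 13639, Σxy = 24676
nΣxy − ΣxΣy = 148056 − 152820 = -4764
nΣx² − (Σx)² = 322944 − 291600 = 31344; nΣy² − (Σy)² = 81834 − 80089 = 1745
r = -4764 / √(31344 × 1745) = -4764 / 7395.6257 ≈ -0.644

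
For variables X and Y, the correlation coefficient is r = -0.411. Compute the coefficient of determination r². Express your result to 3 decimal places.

0.169

r² = (-0.411)² = 0.169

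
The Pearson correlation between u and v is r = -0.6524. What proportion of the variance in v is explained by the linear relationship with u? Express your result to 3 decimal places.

0.426

r² = (-0.6524)² = 0.426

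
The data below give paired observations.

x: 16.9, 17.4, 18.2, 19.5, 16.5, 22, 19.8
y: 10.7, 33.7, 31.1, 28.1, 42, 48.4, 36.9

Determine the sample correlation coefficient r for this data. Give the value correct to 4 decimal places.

0.5124

n = 7, Σx = 130.3, Σy = 230.9, Σx² = 2448.15, Σy² = 8475.17, Σxy = 4369.6
nΣxy − ΣxΣy = 30587.2 − 30086.27 = 500.93
nΣx² − (Σx)² = 17137.05 − 16978.09 = 158.96; nΣy² − (Σy)² = 59326.19 − 53314.81 = 6011.38
r = 500.93 / √(158.96 × 6011.38) = 500.93 / 977.5321 ≈ 0.5124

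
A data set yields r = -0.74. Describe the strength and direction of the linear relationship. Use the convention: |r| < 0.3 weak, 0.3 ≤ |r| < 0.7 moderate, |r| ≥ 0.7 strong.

r = -0.74 < 0 so the relationship is negative.
|r| = 0.74, which falls in the strong range.

strong negative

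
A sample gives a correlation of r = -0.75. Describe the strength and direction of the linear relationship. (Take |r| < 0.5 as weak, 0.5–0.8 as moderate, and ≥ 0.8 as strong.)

r = -0.75 < 0 so the relationship is negative.
|r| = 0.75, which falls in the moderate range.

moderate negative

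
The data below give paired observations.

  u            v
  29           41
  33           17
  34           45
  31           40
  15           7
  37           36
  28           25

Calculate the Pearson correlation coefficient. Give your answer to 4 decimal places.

0.6901

n = 7, Σu = 207, Σv = 211, Σu² = 6425, Σv² = 7565, Σuv = 6657
nΣuv − ΣuΣv = 46599 − 43677 = 2922
nΣu² − (Σu)² = 44975 − 42849 = 2126; nΣv² − (Σv)² = 52955 − 44521 = 8434
r = 2922 / √(2126 × 8434) = 2922 / 4234.4638 ≈ 0.6901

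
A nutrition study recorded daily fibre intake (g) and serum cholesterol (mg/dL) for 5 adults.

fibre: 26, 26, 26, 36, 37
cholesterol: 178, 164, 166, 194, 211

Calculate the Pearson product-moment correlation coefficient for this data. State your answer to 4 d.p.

0.9311

n = 5, Σx = 151, Σy = 913, Σx² = 4693, Σy² = 168293, Σxy = 27999
nΣxy − ΣxΣy = 139995 − 137863 = 2132
nΣx² − (Σx)² = 23465 − 22801 = 664; nΣy² − (Σy)² = 841465 − 833569 = 7896
r = 2132 / √(664 × 7896) = 2132 / 2289.7476 ≈ 0.9311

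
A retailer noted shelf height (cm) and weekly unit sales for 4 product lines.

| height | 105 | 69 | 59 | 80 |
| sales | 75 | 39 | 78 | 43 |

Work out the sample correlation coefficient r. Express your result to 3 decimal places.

n = 4, Σx = 313, Σy = 235, Σx² = 25667, Σy² = 15079, Σxy = 18608
nΣxy − ΣxΣy = 74432 − 73555 = 877
nΣx² − (Σx)² = 102668 − 97969 = 4699; nΣy² − (Σy)² = 60316 − 55225 = 5091
r = 877 / √(4699 × 5091) = 877 / 4891.0744 ≈ 0.179

0.179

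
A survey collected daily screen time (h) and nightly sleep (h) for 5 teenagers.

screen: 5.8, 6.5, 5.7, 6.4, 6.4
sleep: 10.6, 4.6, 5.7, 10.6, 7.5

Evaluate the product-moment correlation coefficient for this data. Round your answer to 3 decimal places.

-0.127

n = 5, Σx = 30.8, Σy = 39, Σx² = 190.3, Σy² = 334.62, Σxy = 239.71
nΣxy − ΣxΣy = 1198.55 − 1201.2 = -2.65
nΣx² − (Σx)² = 951.5 − 948.64 = 2.86; nΣy² − (Σy)² = 1673.1 − 1521 = 152.1
r = -2.65 / √(2.86 × 152.1) = -2.65 / 20.8568 ≈ -0.127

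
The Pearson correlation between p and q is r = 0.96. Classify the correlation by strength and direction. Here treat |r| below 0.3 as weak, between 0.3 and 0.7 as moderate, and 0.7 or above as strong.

r = 0.96 > 0 so the relationship is positive.
|r| = 0.96, which falls in the strong range.

strong positive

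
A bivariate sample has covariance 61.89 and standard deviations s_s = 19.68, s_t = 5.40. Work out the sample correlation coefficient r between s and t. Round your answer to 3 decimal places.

r = Cov(s,t) / (s_s · s_t) = 61.89 / (19.68 × 5.40)
  = 61.89 / 106.2720 ≈ 0.582

0.582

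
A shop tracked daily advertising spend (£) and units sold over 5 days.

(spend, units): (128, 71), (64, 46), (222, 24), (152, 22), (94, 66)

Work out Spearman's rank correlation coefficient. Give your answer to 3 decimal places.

Rank spend: 3, 1, 5, 4, 2
Rank units: 5, 3, 2, 1, 4
d = rank(spend) − rank(units): -2, -2, 3, 3, -2; Σd² = 30
ρ = 1 − 6Σd² / [n(n²−1)] = 1 − 6×30 / (5×24) = 1 − 180/120 ≈ -0.500

-0.500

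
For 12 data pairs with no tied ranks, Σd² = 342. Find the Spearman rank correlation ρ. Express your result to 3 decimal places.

-0.196

ρ = 1 − 6Σd² / [n(n²−1)] = 1 − 6×342 / (12×143)
  = 1 − 2052/1716 = 1 − 1.1958 ≈ -0.196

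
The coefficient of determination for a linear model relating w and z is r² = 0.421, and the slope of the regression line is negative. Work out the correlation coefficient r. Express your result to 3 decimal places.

-0.649

|r| = √0.421 = 0.649
The association is negative, so r = −0.649.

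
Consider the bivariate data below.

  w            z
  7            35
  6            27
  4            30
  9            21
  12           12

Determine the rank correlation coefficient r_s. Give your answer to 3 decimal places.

Rank w: 3, 2, 1, 4, 5
Rank z: 5, 3, 4, 2, 1
d = rank(w) − rank(z): -2, -1, -3, 2, 4; Σd² = 34
ρ = 1 − 6Σd² / [n(n²−1)] = 1 − 6×34 / (5×24) = 1 − 204/120 ≈ -0.700

-0.700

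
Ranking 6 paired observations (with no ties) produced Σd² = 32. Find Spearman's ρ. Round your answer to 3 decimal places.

ρ = 1 − 6Σd² / [n(n²−1)] = 1 − 6×32 / (6×35)
  = 1 − 192/210 = 1 − 0.9143 ≈ 0.086

0.086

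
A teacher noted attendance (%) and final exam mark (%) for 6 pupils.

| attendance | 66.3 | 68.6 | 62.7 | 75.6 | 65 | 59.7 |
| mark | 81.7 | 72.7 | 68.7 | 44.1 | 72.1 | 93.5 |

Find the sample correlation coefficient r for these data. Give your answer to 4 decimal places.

n = 6, Σx = 397.9, Σy = 432.8, Σx² = 26537.39, Σy² = 32565.34, Σxy = 28313.83
nΣxy − ΣxΣy = 169882.98 − 172211.12 = -2328.14
nΣx² − (Σx)² = 159224.34 − 158324.41 = 899.93; nΣy² − (Σy)² = 195392.04 − 187315.84 = 8076.2
r = -2328.14 / √(899.93 × 8076.2) = -2328.14 / 2695.9256 ≈ -0.8636

-0.8636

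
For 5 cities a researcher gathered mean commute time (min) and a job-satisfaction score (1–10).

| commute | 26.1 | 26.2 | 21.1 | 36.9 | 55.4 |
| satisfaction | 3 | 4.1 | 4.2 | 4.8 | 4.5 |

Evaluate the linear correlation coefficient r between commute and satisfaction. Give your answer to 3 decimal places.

0.482

n = 5, Σx = 165.7, Σy = 20.6, Σx² = 6243.63, Σy² = 86.74, Σxy = 700.76
nΣxy − ΣxΣy = 3503.8 − 3413.42 = 90.38
nΣx² − (Σx)² = 31218.15 − 27456.49 = 3761.66; nΣy² − (Σy)² = 433.7 − 424.36 = 9.34
r = 90.38 / √(3761.66 × 9.34) = 90.38 / 187.4404 ≈ 0.482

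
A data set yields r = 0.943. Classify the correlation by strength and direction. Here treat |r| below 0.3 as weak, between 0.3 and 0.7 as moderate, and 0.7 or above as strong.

r = 0.943 > 0 so the relationship is positive.
|r| = 0.943, which falls in the strong range.

strong positive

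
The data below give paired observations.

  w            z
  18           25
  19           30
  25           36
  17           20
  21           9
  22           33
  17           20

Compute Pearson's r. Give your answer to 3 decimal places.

0.483

n = 7, Σw = 139, Σz = 173, Σw² = 2813, Σz² = 4791, Σwz = 3515
nΣwz − ΣwΣz = 24605 − 24047 = 558
nΣw² − (Σw)² = 19691 − 19321 = 370; nΣz² − (Σz)² = 33537 − 29929 = 3608
r = 558 / √(370 × 3608) = 558 / 1155.4047 ≈ 0.483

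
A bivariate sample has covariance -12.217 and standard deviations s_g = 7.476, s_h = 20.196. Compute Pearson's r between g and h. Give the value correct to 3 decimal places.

r = Cov(g,h) / (s_g · s_h) = -12.217 / (7.476 × 20.196)
  = -12.217 / 150.9853 ≈ -0.081

-0.081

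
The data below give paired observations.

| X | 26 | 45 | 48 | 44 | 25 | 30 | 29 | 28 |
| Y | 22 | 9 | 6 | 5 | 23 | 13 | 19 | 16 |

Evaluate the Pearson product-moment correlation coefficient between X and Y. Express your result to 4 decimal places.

-0.9282

n = 8, ΣX = 275, ΣY = 113, ΣX² = 10091, ΣY² = 1941, ΣXY = 3449
nΣXY − ΣXΣY = 27592 − 31075 = -3483
nΣX² − (ΣX)² = 80728 − 75625 = 5103; nΣY² − (ΣY)² = 15528 − 12769 = 2759
r = -3483 / √(5103 × 2759) = -3483 / 3752.2229 ≈ -0.9282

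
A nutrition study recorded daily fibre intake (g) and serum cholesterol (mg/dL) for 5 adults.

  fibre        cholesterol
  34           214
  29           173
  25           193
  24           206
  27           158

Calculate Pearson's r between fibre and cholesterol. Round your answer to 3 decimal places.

0.231

n = 5, Σx = 139, Σy = 944, Σx² = 3927, Σy² = 180374, Σxy = 26328
nΣxy − ΣxΣy = 131640 − 131216 = 424
nΣx² − (Σx)² = 19635 − 19321 = 314; nΣy² − (Σy)² = 901870 − 891136 = 10734
r = 424 / √(314 × 10734) = 424 / 1835.8856 ≈ 0.231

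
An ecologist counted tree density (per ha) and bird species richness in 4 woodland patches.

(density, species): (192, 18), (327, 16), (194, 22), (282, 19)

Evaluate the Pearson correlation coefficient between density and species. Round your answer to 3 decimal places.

n = 4, Σx = 995, Σy = 75, Σx² = 260953, Σy² = 1425, Σxy = 18314
nΣxy − ΣxΣy = 73256 − 74625 = -1369
nΣx² − (Σx)² = 1043812 − 990025 = 53787; nΣy² − (Σy)² = 5700 − 5625 = 75
r = -1369 / √(53787 × 75) = -1369 / 2008.4882 ≈ -0.682

-0.682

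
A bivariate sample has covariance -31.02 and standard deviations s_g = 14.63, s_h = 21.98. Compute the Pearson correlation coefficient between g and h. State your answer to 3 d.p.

-0.096

r = Cov(g,h) / (s_g · s_h) = -31.02 / (14.63 × 21.98)
  = -31.02 / 321.5674 ≈ -0.096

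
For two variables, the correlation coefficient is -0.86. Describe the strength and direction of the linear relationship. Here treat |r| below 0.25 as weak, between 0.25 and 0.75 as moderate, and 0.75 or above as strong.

r = -0.86 < 0 so the relationship is negative.
|r| = 0.86, which falls in the strong range.

strong negative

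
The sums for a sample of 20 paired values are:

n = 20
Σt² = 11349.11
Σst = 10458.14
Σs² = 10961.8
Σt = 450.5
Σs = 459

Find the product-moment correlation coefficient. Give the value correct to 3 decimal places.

0.166

r = (nΣst − ΣsΣt) / √[(nΣs² − (Σs)²)(nΣt² − (Σt)²)]
Numerator: 20×10458.14 − 459×450.5 = 2383.3
Denominator: √[(219236 − 210681)(226982.2 − 202950.25)] = √[8555 × 24031.95] = 14338.5262
r = 2383.3 / 14338.5262 ≈ 0.166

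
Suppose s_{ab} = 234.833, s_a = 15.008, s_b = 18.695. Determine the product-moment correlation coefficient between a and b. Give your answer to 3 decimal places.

r = Cov(a,b) / (s_a · s_b) = 234.833 / (15.008 × 18.695)
  = 234.833 / 280.5746 ≈ 0.837

0.837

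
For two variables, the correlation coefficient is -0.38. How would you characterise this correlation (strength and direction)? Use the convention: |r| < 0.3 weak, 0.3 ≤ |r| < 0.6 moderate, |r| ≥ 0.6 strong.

moderate negative

r = -0.38 < 0 so the relationship is negative.
|r| = 0.38, which falls in the moderate range.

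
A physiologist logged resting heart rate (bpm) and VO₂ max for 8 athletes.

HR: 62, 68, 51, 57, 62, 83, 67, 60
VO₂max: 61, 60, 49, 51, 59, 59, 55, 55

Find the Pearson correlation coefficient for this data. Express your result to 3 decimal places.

n = 8, Σx = 510, Σy = 449, Σx² = 33140, Σy² = 25335, Σxy = 28808
nΣxy − ΣxΣy = 230464 − 228990 = 1474
nΣx² − (Σx)² = 265120 − 260100 = 5020; nΣy² − (Σy)² = 202680 − 201601 = 1079
r = 1474 / √(5020 × 1079) = 1474 / 2327.3547 ≈ 0.633

0.633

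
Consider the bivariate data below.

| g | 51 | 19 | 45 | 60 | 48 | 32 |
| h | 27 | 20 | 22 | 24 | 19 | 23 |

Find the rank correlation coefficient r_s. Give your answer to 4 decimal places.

Rank g: 5, 1, 3, 6, 4, 2
Rank h: 6, 2, 3, 5, 1, 4
d = rank(g) − rank(h): -1, -1, 0, 1, 3, -2; Σd² = 16
ρ = 1 − 6Σd² / [n(n²−1)] = 1 − 6×16 / (6×35) = 1 − 96/210 ≈ 0.5429

0.5429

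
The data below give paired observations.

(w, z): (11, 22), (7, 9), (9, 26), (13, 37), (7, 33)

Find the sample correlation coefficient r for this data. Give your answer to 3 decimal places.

n = 5, Σw = 47, Σz = 127, Σw² = 469, Σz² = 3699, Σwz = 1251
nΣwz − ΣwΣz = 6255 − 5969 = 286
nΣw² − (Σw)² = 2345 − 2209 = 136; nΣz² − (Σz)² = 18495 − 16129 = 2366
r = 286 / √(136 × 2366) = 286 / 567.2530 ≈ 0.504

0.504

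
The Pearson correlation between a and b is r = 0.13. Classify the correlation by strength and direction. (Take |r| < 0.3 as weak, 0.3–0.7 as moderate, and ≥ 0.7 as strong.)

r = 0.13 > 0 so the relationship is positive.
|r| = 0.13, which falls in the weak range.

weak positive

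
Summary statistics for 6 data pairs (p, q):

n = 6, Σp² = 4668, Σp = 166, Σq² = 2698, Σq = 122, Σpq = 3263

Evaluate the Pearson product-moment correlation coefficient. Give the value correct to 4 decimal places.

-0.8779

r = (nΣpq − ΣpΣq) / √[(nΣp² − (Σp)²)(nΣq² − (Σq)²)]
Numerator: 6×3263 − 166×122 = -674
Denominator: √[(28008 − 27556)(16188 − 14884)] = √[452 × 1304] = 767.7291
r = -674 / 767.7291 ≈ -0.8779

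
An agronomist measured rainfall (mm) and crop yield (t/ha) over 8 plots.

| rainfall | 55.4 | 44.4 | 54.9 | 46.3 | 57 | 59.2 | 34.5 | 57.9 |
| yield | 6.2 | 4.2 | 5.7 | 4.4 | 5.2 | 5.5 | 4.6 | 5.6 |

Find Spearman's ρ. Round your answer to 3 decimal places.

0.548

Rank rainfall: 5, 2, 4, 3, 6, 8, 1, 7
Rank yield: 8, 1, 7, 2, 4, 5, 3, 6
d = rank(rainfall) − rank(yield): -3, 1, -3, 1, 2, 3, -2, 1; Σd² = 38
ρ = 1 − 6Σd² / [n(n²−1)] = 1 − 6×38 / (8×63) = 1 − 228/504 ≈ 0.548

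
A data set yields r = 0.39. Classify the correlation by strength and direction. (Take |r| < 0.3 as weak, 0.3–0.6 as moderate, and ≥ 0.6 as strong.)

r = 0.39 > 0 so the relationship is positive.
|r| = 0.39, which falls in the moderate range.

moderate positive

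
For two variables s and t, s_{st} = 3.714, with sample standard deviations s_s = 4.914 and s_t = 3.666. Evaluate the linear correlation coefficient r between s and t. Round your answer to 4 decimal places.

0.2062

r = Cov(s,t) / (s_s · s_t) = 3.714 / (4.914 × 3.666)
  = 3.714 / 18.0147 ≈ 0.2062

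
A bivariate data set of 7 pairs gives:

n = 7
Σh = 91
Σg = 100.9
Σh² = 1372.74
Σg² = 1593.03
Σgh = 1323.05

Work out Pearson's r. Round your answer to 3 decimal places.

0.070

r = (nΣgh − ΣgΣh) / √[(nΣg² − (Σg)²)(nΣh² − (Σh)²)]
Numerator: 7×1323.05 − 100.9×91 = 79.45
Denominator: √[(11151.21 − 10180.81)(9609.18 − 8281)] = √[970.4 × 1328.18] = 1135.2823
r = 79.45 / 1135.2823 ≈ 0.070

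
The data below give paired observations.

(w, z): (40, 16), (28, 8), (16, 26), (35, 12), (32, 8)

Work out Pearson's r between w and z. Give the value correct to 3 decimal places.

n = 5, Σw = 151, Σz = 70, Σw² = 4889, Σz² = 1204, Σwz = 1956
nΣwz − ΣwΣz = 9780 − 10570 = -790
nΣw² − (Σw)² = 24445 − 22801 = 1644; nΣz² − (Σz)² = 6020 − 4900 = 1120
r = -790 / √(1644 × 1120) = -790 / 1356.9377 ≈ -0.582

-0.582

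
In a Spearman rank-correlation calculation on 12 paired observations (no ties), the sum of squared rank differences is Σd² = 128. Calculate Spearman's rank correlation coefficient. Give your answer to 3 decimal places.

0.552

ρ = 1 − 6Σd² / [n(n²−1)] = 1 − 6×128 / (12×143)
  = 1 − 768/1716 = 1 − 0.4476 ≈ 0.552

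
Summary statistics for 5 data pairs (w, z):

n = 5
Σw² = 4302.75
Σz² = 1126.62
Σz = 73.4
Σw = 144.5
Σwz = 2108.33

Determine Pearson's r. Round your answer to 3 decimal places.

r = (nΣwz − ΣwΣz) / √[(nΣw² − (Σw)²)(nΣz² − (Σz)²)]
Numerator: 5×2108.33 − 144.5×73.4 = -64.65
Denominator: √[(21513.75 − 20880.25)(5633.1 − 5387.56)] = √[633.5 × 245.54] = 394.3978
r = -64.65 / 394.3978 ≈ -0.164

-0.164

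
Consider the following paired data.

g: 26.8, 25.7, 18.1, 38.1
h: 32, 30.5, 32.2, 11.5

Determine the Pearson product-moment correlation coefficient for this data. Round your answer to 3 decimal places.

n = 4, Σg = 108.7, Σh = 106.2, Σg² = 3157.95, Σh² = 3123.34, Σgh = 2662.42
nΣgh − ΣgΣh = 10649.68 − 11543.94 = -894.26
nΣg² − (Σg)² = 12631.8 − 11815.69 = 816.11; nΣh² − (Σh)² = 12493.36 − 11278.44 = 1214.92
r = -894.26 / √(816.11 × 1214.92) = -894.26 / 995.7451 ≈ -0.898

-0.898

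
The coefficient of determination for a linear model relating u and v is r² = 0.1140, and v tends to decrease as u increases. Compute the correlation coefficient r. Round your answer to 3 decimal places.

-0.338

|r| = √0.1140 = 0.338
The association is negative, so r = −0.338.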